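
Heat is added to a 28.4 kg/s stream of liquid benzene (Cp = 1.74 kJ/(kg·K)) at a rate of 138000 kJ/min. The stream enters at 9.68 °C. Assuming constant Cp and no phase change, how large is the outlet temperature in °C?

T_out = 56.2 °C

Q = 138000 kJ/min = 2300 kJ/s
ΔT = Q/(ṁ·Cp) = 2300/(28.4×1.74) = 46.544 K
T_out = 9.68 + 46.544 = 56.224 °C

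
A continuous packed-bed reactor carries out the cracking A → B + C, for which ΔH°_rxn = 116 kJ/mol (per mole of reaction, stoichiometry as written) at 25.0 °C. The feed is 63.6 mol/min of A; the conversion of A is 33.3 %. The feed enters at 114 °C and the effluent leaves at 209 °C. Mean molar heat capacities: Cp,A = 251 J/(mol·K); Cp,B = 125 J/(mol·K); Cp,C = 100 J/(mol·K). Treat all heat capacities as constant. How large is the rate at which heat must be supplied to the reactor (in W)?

Q_in = 64500 W

Extent of reaction ξ = 0.333 × 63.6 = 21.179 mol/min
Reaction term: ξ·ΔH°_rxn = 21.179 × 116 = 2456.7 kJ/min
Sensible, feed 114→25 °C: -1420.8 kJ/min
Outlet flows (mol/min): A 42.421, B 21.179, C 21.179
Sensible, products 25→209 °C: 2836 kJ/min
Q = ΔH = 3872 kJ/min = 64.533 kW
Heat supplied = 64533 W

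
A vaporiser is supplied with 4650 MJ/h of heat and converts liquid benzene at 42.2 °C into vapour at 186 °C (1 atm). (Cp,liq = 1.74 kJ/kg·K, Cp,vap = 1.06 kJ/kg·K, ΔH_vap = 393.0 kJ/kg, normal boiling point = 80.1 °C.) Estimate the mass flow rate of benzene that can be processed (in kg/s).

ṁ = 2.26 kg/s

Δh = 1.74×(80.1−42.2) + 393.0 + 1.06×(186−80.1) = 571.2 kJ/kg
Q = 4650 MJ/h = 1291.7 kJ/s = 1291.7 kJ/s
ṁ = Q/Δh = 1291.7 / 571.2 = 2.2613 kg/s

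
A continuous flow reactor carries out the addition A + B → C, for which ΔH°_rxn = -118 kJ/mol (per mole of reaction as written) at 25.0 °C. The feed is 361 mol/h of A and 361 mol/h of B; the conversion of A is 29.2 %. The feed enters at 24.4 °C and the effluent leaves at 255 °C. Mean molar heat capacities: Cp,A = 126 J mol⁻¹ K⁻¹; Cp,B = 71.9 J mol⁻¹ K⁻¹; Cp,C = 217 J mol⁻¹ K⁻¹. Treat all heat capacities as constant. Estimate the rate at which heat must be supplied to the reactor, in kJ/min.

Extent of reaction ξ = 0.292 × 361 = 105.41 mol/h
Reaction term: ξ·ΔH°_rxn = 105.41 × -118 = -12439 kJ/h
Sensible, feed 24.4→25 °C: 42.865 kJ/h
Outlet flows (mol/h): A 255.59, B 255.59, C 105.41
Sensible, products 25→255 °C: 16895 kJ/h
Q = ΔH = 4499 kJ/h = 1.2497 kW
Heat supplied = 74.983 kJ/min

Q_in = 75.0 kJ/min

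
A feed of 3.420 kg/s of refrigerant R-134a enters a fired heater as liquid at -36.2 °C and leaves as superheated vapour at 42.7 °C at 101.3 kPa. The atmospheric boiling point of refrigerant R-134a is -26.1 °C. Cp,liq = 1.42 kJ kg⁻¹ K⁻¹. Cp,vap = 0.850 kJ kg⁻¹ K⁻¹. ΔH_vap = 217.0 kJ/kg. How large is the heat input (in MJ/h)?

liquid -36.2→-26.1 °C: 14.342 kJ/kg
vaporisation at -26.1 °C: 217 kJ/kg
vapour -26.1→42.7 °C: 58.48 kJ/kg
Δh = 14.342 + 217 + 58.48 = 289.82 kJ/kg
Q = ṁ·Δh = 3.420 kg/s × 289.82 kJ/kg = 991.19 kJ/s
|Q| = 991.19 kW = 3568.3 MJ/h

Q = 3570 MJ/h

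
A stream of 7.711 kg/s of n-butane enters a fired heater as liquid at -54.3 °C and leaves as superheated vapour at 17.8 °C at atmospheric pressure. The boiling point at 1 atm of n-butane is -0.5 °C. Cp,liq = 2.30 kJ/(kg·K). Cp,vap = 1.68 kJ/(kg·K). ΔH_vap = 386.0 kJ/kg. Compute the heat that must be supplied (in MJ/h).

liquid -54.3→-0.5 °C: 123.74 kJ/kg
vaporisation at -0.5 °C: 386 kJ/kg
vapour -0.5→17.8 °C: 30.744 kJ/kg
Δh = 123.74 + 386 + 30.744 = 540.48 kJ/kg
Q = ṁ·Δh = 7.711 kg/s × 540.48 kJ/kg = 4167.7 kJ/s
|Q| = 4167.7 kW = 15004 MJ/h

Q = 15000 MJ/h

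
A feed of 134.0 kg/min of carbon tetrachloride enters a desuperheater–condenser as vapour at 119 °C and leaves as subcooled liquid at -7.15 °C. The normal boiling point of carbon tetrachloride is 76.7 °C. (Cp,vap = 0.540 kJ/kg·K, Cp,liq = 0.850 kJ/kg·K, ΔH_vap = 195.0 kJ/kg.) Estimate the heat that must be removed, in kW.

Q_c = 646 kW

vapour 119→76.7 °C: -22.842 kJ/kg
condensation at 76.7 °C: -195 kJ/kg
liquid 76.7→-7.15 °C: -71.273 kJ/kg
Δh = -22.842 + -195 + -71.273 = -289.11 kJ/kg
Q = ṁ·Δh = 134.0 kg/min × -289.11 kJ/kg = -38741 kJ/min
|Q| = 645.69 kW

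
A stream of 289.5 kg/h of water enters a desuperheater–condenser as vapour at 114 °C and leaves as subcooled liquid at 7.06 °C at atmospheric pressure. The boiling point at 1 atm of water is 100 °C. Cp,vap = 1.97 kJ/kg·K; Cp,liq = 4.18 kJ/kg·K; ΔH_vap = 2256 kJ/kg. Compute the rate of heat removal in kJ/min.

Q_c = 12900 kJ/min

vapour 114→100 °C: -27.58 kJ/kg
condensation at 100 °C: -2256 kJ/kg
liquid 100→7.06 °C: -388.49 kJ/kg
Δh = -27.58 + -2256 + -388.49 = -2672.1 kJ/kg
Q = ṁ·Δh = 289.5 kg/h × -2672.1 kJ/kg = -773560 kJ/h
|Q| = 214.88 kW = 12893 kJ/min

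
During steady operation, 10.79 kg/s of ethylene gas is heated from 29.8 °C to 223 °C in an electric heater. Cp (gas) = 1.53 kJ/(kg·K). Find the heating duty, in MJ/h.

Q = 11500 MJ/h

Q = ṁ·Cp·ΔT = 10.79 × 1.53 × (223 − 29.8) = 3189.5 kJ/s
Heating duty = 11482 MJ/h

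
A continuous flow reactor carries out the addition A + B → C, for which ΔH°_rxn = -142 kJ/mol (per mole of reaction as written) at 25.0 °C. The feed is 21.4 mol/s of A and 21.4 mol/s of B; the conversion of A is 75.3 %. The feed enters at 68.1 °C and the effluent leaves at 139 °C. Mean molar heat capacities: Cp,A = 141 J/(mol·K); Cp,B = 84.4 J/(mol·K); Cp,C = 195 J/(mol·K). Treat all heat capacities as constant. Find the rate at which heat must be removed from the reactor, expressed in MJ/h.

Extent of reaction ξ = 0.753 × 21.4 = 16.114 mol/s
Reaction term: ξ·ΔH°_rxn = 16.114 × -142 = -2288.2 kJ/s
Sensible, feed 68.1→25 °C: -207.9 kJ/s
Outlet flows (mol/s): A 5.2858, B 5.2858, C 16.114
Sensible, products 25→139 °C: 494.04 kJ/s
Q = ΔH = -2002.1 kJ/s = -2002.1 kW
Heat removed = 7207.5 MJ/h

Q_out = 7210 MJ/h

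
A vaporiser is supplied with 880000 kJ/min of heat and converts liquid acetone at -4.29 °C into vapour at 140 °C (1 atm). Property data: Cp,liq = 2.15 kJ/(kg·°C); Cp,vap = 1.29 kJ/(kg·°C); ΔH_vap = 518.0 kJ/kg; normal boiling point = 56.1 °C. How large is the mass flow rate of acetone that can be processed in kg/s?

Δh = 2.15×(56.1−-4.29) + 518.0 + 1.29×(140−56.1) = 756.07 kJ/kg
Q = 880000 kJ/min = 14667 kJ/s = 14667 kJ/s
ṁ = Q/Δh = 14667 / 756.07 = 19.399 kg/s

ṁ = 19.4 kg/s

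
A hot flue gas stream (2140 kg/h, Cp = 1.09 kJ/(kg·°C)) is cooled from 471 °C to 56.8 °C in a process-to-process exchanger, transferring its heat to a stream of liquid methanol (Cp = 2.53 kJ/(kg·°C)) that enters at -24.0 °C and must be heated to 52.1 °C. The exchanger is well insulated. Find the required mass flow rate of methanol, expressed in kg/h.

Heat released by hot stream: Q = 2140 × 1.09 × (471 − 56.8) = 966160 kJ/h
Energy balance on cold side (adiabatic exchanger): Q = ṁ_c·Cp_c·(T_c,out − T_c,in)
ṁ_c = 966160 / [2.53 × (52.1 − -24.0)] = 5018.2 kg/h

ṁ_c = 5020 kg/h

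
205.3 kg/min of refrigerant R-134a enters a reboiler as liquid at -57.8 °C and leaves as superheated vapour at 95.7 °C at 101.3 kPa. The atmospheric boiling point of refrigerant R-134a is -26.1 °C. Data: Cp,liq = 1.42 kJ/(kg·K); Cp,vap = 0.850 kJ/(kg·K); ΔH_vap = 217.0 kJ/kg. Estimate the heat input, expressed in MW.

liquid -57.8→-26.1 °C: 45.014 kJ/kg
vaporisation at -26.1 °C: 217 kJ/kg
vapour -26.1→95.7 °C: 103.53 kJ/kg
Δh = 45.014 + 217 + 103.53 = 365.54 kJ/kg
Q = ṁ·Δh = 205.3 kg/min × 365.54 kJ/kg = 75046 kJ/min
|Q| = 1250.8 kW = 1.2508 MW

Q = 1.25 MW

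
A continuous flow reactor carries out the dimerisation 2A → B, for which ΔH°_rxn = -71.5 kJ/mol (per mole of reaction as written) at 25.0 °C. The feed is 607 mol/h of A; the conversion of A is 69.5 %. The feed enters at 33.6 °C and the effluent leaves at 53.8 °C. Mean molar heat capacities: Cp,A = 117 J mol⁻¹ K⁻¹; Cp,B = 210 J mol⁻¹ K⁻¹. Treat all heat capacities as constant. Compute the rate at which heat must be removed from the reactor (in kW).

Extent of reaction ξ = 0.695 × 607 / 2 = 210.93 mol/h
Reaction term: ξ·ΔH°_rxn = 210.93 × -71.5 = -15082 kJ/h
Sensible, feed 33.6→25 °C: -610.76 kJ/h
Outlet flows (mol/h): A 185.14, B 210.93
Sensible, products 25→53.8 °C: 1899.6 kJ/h
Q = ΔH = -13793 kJ/h = -3.8314 kW
Heat removed = 3.8314 kW

Q_out = 3.83 kW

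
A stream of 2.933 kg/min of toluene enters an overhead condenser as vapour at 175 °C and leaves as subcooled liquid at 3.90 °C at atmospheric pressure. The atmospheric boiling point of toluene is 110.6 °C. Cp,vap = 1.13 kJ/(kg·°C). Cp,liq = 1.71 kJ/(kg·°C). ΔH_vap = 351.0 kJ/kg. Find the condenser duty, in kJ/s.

Q_c = 29.6 kJ/s

vapour 175→110.6 °C: -72.772 kJ/kg
condensation at 110.6 °C: -351 kJ/kg
liquid 110.6→3.90 °C: -182.46 kJ/kg
Δh = -72.772 + -351 + -182.46 = -606.23 kJ/kg
Q = ṁ·Δh = 2.933 kg/min × -606.23 kJ/kg = -1778.1 kJ/min
|Q| = 29.634 kW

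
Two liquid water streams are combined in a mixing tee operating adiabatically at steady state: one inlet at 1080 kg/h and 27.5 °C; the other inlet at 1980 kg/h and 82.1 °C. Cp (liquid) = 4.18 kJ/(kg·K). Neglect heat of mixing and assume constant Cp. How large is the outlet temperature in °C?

T_out = 62.8 °C

Energy balance with Q = 0: Σ ṁᵢCp,ᵢ(T_out − Tᵢ) = 0
T_out = Σ ṁᵢCp,ᵢTᵢ / Σ ṁᵢCp,ᵢ
      = 803640 / 12791 = 62.829 °C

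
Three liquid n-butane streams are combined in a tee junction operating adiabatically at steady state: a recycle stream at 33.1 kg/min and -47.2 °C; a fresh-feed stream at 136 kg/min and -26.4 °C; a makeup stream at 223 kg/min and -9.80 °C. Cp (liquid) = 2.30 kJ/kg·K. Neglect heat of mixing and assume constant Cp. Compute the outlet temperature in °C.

T_out = -18.7 °C

No heat crosses the boundary, so H_out = H_in.
Σ ṁᵢCp,ᵢTᵢ = 33.1×2.30×-47.2 + 136×2.30×-26.4 + 223×2.30×-9.80 = -16878
Σ ṁᵢCp,ᵢ = 33.1×2.30 + 136×2.30 + 223×2.30 = 901.83
T_out = -16878 / 901.83 = -18.715 °C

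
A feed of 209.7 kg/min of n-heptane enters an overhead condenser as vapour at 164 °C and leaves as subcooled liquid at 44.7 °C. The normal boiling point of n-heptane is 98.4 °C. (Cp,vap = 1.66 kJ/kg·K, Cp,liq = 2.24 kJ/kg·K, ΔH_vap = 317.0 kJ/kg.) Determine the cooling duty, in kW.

vapour 164→98.4 °C: -108.9 kJ/kg
condensation at 98.4 °C: -317 kJ/kg
liquid 98.4→44.7 °C: -120.29 kJ/kg
Δh = -108.9 + -317 + -120.29 = -546.18 kJ/kg
Q = ṁ·Δh = 209.7 kg/min × -546.18 kJ/kg = -114530 kJ/min
|Q| = 1908.9 kW

Q_c = 1910 kW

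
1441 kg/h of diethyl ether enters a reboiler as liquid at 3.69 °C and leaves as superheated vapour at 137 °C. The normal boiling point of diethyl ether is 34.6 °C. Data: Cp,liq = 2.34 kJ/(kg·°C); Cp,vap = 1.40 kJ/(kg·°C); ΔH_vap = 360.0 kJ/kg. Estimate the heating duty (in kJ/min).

Q = 13800 kJ/min

liquid 3.69→34.6 °C: 72.329 kJ/kg
vaporisation at 34.6 °C: 360 kJ/kg
vapour 34.6→137 °C: 143.36 kJ/kg
Δh = 72.329 + 360 + 143.36 = 575.69 kJ/kg
Q = ṁ·Δh = 1441 kg/h × 575.69 kJ/kg = 829570 kJ/h
|Q| = 230.44 kW = 13826 kJ/min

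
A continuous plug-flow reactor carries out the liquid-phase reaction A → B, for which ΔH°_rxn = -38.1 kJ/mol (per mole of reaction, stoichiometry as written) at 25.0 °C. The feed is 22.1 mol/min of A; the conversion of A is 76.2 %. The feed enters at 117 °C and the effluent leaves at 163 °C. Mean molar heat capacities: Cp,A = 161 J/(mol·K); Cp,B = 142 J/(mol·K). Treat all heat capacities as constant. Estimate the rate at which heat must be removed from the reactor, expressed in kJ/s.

Extent of reaction ξ = 0.762 × 22.1 = 16.84 mol/min
Reaction term: ξ·ΔH°_rxn = 16.84 × -38.1 = -641.61 kJ/min
Sensible, feed 117→25 °C: -327.35 kJ/min
Outlet flows (mol/min): A 5.2598, B 16.84
Sensible, products 25→163 °C: 446.86 kJ/min
Q = ΔH = -522.09 kJ/min = -8.7016 kW
Heat removed = 8.7016 kJ/s

Q_out = 8.70 kJ/s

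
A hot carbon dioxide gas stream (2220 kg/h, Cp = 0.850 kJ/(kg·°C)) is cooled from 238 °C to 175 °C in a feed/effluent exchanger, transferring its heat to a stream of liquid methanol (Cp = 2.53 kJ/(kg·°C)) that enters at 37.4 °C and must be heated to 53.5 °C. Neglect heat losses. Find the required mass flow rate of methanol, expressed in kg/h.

Heat released by hot stream: Q = 2220 × 0.850 × (238 − 175) = 118880 kJ/h
Energy balance on cold side (adiabatic exchanger): Q = ṁ_c·Cp_c·(T_c,out − T_c,in)
ṁ_c = 118880 / [2.53 × (53.5 − 37.4)] = 2918.5 kg/h

ṁ_c = 2920 kg/h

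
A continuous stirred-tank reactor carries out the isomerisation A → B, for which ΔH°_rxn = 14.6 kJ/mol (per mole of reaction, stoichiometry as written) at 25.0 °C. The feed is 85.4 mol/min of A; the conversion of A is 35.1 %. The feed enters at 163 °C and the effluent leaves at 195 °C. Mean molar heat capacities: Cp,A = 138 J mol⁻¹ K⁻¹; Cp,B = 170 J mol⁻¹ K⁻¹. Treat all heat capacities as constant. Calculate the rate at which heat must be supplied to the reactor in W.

Extent of reaction ξ = 0.351 × 85.4 = 29.975 mol/min
Reaction term: ξ·ΔH°_rxn = 29.975 × 14.6 = 437.64 kJ/min
Sensible, feed 163→25 °C: -1626.4 kJ/min
Outlet flows (mol/min): A 55.425, B 29.975
Sensible, products 25→195 °C: 2166.6 kJ/min
Q = ΔH = 977.83 kJ/min = 16.297 kW
Heat supplied = 16297 W

Q_in = 16300 W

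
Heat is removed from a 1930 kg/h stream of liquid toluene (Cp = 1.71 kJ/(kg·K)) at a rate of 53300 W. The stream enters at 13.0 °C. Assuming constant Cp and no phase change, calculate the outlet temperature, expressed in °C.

Q = 53300 W = 191880 kJ/h
ΔT = Q/(ṁ·Cp) = 191880/(1930×1.71) = 58.14 K
T_out = 13.0 − 58.14 = -45.14 °C

T_out = -45.1 °C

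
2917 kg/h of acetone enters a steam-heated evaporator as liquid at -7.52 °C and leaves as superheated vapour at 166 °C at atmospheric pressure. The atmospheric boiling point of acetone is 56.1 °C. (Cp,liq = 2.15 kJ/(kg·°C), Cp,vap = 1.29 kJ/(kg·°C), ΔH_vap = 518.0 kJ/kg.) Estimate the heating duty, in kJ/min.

liquid -7.52→56.1 °C: 136.78 kJ/kg
vaporisation at 56.1 °C: 518 kJ/kg
vapour 56.1→166 °C: 141.77 kJ/kg
Δh = 136.78 + 518 + 141.77 = 796.55 kJ/kg
Q = ṁ·Δh = 2917 kg/h × 796.55 kJ/kg = 2.3235e+06 kJ/h
|Q| = 645.43 kW = 38726 kJ/min

Q = 38700 kJ/min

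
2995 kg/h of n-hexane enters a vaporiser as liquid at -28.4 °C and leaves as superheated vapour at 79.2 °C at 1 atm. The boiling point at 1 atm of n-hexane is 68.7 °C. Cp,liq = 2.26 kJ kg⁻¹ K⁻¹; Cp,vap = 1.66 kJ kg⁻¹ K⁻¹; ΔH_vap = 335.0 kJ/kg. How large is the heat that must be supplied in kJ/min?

Q = 28500 kJ/min

liquid -28.4→68.7 °C: 219.45 kJ/kg
vaporisation at 68.7 °C: 335 kJ/kg
vapour 68.7→79.2 °C: 17.43 kJ/kg
Δh = 219.45 + 335 + 17.43 = 571.88 kJ/kg
Q = ṁ·Δh = 2995 kg/h × 571.88 kJ/kg = 1.7128e+06 kJ/h
|Q| = 475.77 kW = 28546 kJ/min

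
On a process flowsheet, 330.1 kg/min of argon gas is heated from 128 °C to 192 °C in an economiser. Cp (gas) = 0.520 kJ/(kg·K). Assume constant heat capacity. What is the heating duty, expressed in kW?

Q = 183 kW

Q = ṁ·Cp·ΔT = 330.1 × 0.520 × (192 − 128) = 10986 kJ/min
Converting: 10986 / 60 s = 183.1 kW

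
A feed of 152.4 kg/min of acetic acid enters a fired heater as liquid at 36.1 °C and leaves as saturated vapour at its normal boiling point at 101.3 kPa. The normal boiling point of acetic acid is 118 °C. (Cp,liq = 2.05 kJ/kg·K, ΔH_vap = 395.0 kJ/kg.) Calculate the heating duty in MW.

liquid 36.1→118 °C: 167.9 kJ/kg
vaporisation at 118 °C: 395 kJ/kg
Δh = 167.9 + 395 = 562.89 kJ/kg
Q = ṁ·Δh = 152.4 kg/min × 562.89 kJ/kg = 85785 kJ/min
|Q| = 1429.8 kW = 1.4298 MW

Q = 1.43 MW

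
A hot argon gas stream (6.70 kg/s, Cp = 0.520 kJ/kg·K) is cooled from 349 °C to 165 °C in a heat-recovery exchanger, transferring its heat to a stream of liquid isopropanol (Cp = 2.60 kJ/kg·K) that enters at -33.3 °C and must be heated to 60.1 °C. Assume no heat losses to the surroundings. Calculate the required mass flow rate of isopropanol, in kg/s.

Heat released by hot stream: Q = 6.70 × 0.520 × (349 − 165) = 641.06 kJ/s
Energy balance on cold side (adiabatic exchanger): Q = ṁ_c·Cp_c·(T_c,out − T_c,in)
ṁ_c = 641.06 / [2.60 × (60.1 − -33.3)] = 2.6398 kg/s

ṁ_c = 2.64 kg/s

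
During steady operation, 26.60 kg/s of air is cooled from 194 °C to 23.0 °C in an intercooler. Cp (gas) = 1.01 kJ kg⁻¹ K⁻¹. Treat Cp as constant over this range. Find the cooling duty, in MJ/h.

Q = ṁ·Cp·ΔT = 26.60 × 1.01 × (23.0 − 194) = -4594.1 kJ/s
Cooling duty = 16539 MJ/h

Q_c = 16500 MJ/h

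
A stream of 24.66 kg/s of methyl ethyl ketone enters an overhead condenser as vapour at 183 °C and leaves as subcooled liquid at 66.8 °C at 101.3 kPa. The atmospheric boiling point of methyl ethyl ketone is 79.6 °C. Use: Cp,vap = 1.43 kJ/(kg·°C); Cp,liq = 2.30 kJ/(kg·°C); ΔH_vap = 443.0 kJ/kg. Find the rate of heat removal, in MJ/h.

vapour 183→79.6 °C: -147.86 kJ/kg
condensation at 79.6 °C: -443 kJ/kg
liquid 79.6→66.8 °C: -29.44 kJ/kg
Δh = -147.86 + -443 + -29.44 = -620.3 kJ/kg
Q = ṁ·Δh = 24.66 kg/s × -620.3 kJ/kg = -15297 kJ/s
|Q| = 15297 kW = 55068 MJ/h

Q_c = 55100 MJ/h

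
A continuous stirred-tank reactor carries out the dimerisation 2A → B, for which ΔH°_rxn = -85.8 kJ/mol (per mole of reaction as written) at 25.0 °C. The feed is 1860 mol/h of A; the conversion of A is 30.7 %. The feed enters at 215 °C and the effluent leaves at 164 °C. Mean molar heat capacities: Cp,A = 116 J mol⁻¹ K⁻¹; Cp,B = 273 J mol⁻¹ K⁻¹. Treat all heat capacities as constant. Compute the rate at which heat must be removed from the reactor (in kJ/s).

Extent of reaction ξ = 0.307 × 1860 / 2 = 285.51 mol/h
Reaction term: ξ·ΔH°_rxn = 285.51 × -85.8 = -24497 kJ/h
Sensible, feed 215→25 °C: -40994 kJ/h
Outlet flows (mol/h): A 1289, B 285.51
Sensible, products 25→164 °C: 31618 kJ/h
Q = ΔH = -33873 kJ/h = -9.4093 kW
Heat removed = 9.4093 kJ/s

Q_out = 9.41 kJ/s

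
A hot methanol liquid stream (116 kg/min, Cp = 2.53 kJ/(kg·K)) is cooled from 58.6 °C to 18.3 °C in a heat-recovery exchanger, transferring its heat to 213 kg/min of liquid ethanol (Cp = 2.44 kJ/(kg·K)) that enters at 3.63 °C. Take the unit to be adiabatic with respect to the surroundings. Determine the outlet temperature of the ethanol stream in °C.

T_c,out = 26.4 °C

Heat released by hot stream: Q = 116 × 2.53 × (58.6 − 18.3) = 11827 kJ/min
Energy balance on cold side (adiabatic exchanger): Q = ṁ_c·Cp_c·(T_c,out − T_c,in)
T_c,out = 3.63 + 11827/(213 × 2.44) = 26.387 °C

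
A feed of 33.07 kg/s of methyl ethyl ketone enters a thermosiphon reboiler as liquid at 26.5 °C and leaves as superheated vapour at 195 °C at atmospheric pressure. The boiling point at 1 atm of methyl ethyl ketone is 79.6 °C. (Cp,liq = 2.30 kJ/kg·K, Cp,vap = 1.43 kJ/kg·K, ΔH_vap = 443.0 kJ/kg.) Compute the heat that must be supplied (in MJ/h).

Q = 86900 MJ/h

liquid 26.5→79.6 °C: 122.13 kJ/kg
vaporisation at 79.6 °C: 443 kJ/kg
vapour 79.6→195 °C: 165.02 kJ/kg
Δh = 122.13 + 443 + 165.02 = 730.15 kJ/kg
Q = ṁ·Δh = 33.07 kg/s × 730.15 kJ/kg = 24146 kJ/s
|Q| = 24146 kW = 86926 MJ/h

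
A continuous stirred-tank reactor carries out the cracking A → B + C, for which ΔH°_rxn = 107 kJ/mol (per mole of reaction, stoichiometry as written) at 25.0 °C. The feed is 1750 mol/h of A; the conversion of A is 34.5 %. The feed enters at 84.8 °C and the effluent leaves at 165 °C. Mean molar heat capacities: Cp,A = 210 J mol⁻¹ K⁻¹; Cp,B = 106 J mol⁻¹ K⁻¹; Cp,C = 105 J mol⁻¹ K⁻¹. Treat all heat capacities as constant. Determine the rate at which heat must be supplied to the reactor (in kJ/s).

Extent of reaction ξ = 0.345 × 1750 = 603.75 mol/h
Reaction term: ξ·ΔH°_rxn = 603.75 × 107 = 64601 kJ/h
Sensible, feed 84.8→25 °C: -21976 kJ/h
Outlet flows (mol/h): A 1146.2, B 603.75, C 603.75
Sensible, products 25→165 °C: 51535 kJ/h
Q = ΔH = 94159 kJ/h = 26.155 kW
Heat supplied = 26.155 kJ/s

Q_in = 26.2 kJ/s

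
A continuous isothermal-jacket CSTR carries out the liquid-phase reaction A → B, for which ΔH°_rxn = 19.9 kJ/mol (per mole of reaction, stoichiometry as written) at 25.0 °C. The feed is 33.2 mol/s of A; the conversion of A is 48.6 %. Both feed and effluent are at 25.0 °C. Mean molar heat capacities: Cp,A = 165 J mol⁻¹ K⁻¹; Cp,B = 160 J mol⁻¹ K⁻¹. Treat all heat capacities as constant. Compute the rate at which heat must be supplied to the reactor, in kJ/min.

Extent of reaction ξ = 0.486 × 33.2 = 16.135 mol/s
Reaction term: ξ·ΔH°_rxn = 16.135 × 19.9 = 321.09 kJ/s
Q = ΔH = 321.09 kJ/s = 321.09 kW
Heat supplied = 19265 kJ/min

Q_in = 19300 kJ/min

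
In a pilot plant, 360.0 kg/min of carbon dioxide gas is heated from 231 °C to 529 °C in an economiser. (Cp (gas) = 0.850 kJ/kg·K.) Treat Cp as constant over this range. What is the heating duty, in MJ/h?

Q = 5470 MJ/h

Q = ṁ·Cp·ΔT = 360.0 × 0.850 × (529 − 231) = 91188 kJ/min
Converting: 91188 / 60 s = 1519.8 kW
Heating duty = 5471.3 MJ/h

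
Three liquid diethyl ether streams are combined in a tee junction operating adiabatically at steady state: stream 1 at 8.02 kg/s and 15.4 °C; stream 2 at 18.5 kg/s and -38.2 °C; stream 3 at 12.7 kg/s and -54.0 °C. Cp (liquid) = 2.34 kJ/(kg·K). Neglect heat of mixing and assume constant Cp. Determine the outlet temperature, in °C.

Energy balance with Q = 0: Σ ṁᵢCp,ᵢ(T_out − Tᵢ) = 0
T_out = Σ ṁᵢCp,ᵢTᵢ / Σ ṁᵢCp,ᵢ
      = -2969.4 / 91.775 = -32.356 °C

T_out = -32.4 °C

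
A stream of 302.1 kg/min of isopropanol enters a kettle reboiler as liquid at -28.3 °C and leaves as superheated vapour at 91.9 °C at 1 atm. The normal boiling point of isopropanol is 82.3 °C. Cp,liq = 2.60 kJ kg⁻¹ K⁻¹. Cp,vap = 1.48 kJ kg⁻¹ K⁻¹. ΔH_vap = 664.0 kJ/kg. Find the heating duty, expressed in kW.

Q = 4860 kW

liquid -28.3→82.3 °C: 287.56 kJ/kg
vaporisation at 82.3 °C: 664 kJ/kg
vapour 82.3→91.9 °C: 14.208 kJ/kg
Δh = 287.56 + 664 + 14.208 = 965.77 kJ/kg
Q = ṁ·Δh = 302.1 kg/min × 965.77 kJ/kg = 291760 kJ/min
|Q| = 4862.6 kW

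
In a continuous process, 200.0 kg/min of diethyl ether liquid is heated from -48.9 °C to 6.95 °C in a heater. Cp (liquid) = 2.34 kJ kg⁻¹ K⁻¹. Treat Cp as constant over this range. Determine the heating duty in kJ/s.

Q = 436 kJ/s

Q = ṁ·Cp·ΔT = 200.0 × 2.34 × (6.95 − -48.9) = 26138 kJ/min
Converting: 26138 / 60 s = 435.63 kW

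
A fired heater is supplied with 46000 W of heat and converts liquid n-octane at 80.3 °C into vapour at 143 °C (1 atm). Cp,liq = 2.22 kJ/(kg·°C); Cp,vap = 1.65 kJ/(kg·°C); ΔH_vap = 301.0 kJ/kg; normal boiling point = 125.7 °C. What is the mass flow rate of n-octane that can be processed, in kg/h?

Δh = 2.22×(125.7−80.3) + 301.0 + 1.65×(143−125.7) = 430.33 kJ/kg
Q = 46000 W = 46 kJ/s = 165600 kJ/h
ṁ = Q/Δh = 165600 / 430.33 = 384.82 kg/h

ṁ = 385 kg/h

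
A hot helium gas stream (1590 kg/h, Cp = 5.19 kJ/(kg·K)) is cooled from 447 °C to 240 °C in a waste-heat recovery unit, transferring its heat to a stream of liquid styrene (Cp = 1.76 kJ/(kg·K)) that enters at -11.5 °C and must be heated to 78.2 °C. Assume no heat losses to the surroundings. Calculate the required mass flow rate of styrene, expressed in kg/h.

Heat released by hot stream: Q = 1590 × 5.19 × (447 − 240) = 1.7082e+06 kJ/h
Energy balance on cold side (adiabatic exchanger): Q = ṁ_c·Cp_c·(T_c,out − T_c,in)
ṁ_c = 1.7082e+06 / [1.76 × (78.2 − -11.5)] = 10820 kg/h

ṁ_c = 10800 kg/h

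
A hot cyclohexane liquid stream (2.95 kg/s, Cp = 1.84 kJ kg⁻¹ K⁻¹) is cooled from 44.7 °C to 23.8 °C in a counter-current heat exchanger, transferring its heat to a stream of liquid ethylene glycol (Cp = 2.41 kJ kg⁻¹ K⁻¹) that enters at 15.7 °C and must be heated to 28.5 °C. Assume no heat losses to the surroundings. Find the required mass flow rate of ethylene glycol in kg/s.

Heat released by hot stream: Q = 2.95 × 1.84 × (44.7 − 23.8) = 113.45 kJ/s
Energy balance on cold side (adiabatic exchanger): Q = ṁ_c·Cp_c·(T_c,out − T_c,in)
ṁ_c = 113.45 / [2.41 × (28.5 − 15.7)] = 3.6776 kg/s

ṁ_c = 3.68 kg/s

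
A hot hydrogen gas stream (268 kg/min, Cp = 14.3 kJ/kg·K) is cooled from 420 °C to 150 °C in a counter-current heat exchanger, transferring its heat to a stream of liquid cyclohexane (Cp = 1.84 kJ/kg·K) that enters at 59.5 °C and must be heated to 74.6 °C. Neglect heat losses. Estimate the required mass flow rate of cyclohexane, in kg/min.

ṁ_c = 37200 kg/min

Heat released by hot stream: Q = 268 × 14.3 × (420 − 150) = 1.0347e+06 kJ/min
Energy balance on cold side (adiabatic exchanger): Q = ṁ_c·Cp_c·(T_c,out − T_c,in)
ṁ_c = 1.0347e+06 / [1.84 × (74.6 − 59.5)] = 37243 kg/min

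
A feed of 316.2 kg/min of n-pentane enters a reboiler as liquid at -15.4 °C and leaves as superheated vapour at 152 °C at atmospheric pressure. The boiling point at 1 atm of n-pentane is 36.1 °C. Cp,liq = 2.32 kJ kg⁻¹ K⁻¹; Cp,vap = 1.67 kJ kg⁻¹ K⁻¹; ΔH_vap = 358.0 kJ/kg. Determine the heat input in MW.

liquid -15.4→36.1 °C: 119.48 kJ/kg
vaporisation at 36.1 °C: 358 kJ/kg
vapour 36.1→152 °C: 193.55 kJ/kg
Δh = 119.48 + 358 + 193.55 = 671.03 kJ/kg
Q = ṁ·Δh = 316.2 kg/min × 671.03 kJ/kg = 212180 kJ/min
|Q| = 3536.3 kW = 3.5363 MW

Q = 3.54 MW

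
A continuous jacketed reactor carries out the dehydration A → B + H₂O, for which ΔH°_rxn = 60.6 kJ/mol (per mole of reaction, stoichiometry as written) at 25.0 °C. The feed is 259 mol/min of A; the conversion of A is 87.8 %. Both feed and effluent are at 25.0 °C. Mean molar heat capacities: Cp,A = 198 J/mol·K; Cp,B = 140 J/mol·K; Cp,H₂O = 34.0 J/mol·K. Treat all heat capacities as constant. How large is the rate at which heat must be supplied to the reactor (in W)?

Extent of reaction ξ = 0.878 × 259 = 227.4 mol/min
Reaction term: ξ·ΔH°_rxn = 227.4 × 60.6 = 13781 kJ/min
Q = ΔH = 13781 kJ/min = 229.68 kW
Heat supplied = 229680 W

Q_in = 230000 W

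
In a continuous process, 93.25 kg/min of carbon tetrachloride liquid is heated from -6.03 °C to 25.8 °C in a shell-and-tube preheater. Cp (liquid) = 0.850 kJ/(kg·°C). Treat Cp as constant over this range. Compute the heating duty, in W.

Q = ṁ·Cp·ΔT = 93.25 × 0.850 × (25.8 − -6.03) = 2522.9 kJ/min
Converting: 2522.9 / 60 s = 42.049 kW
Heating duty = 42049 W

Q = 42000 W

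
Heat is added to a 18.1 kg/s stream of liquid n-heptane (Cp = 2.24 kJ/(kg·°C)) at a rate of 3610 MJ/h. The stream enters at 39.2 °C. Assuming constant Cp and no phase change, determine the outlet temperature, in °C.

T_out = 63.9 °C

Q = 3610 MJ/h = 1002.8 kJ/s
ΔT = Q/(ṁ·Cp) = 1002.8/(18.1×2.24) = 24.733 K
T_out = 39.2 + 24.733 = 63.933 °C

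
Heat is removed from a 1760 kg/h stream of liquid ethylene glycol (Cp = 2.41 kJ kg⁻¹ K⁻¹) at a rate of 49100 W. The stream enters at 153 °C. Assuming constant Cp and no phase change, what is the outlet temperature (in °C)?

Q = 49100 W = 176760 kJ/h
ΔT = Q/(ṁ·Cp) = 176760/(1760×2.41) = 41.673 K
T_out = 153 − 41.673 = 111.33 °C

T_out = 111 °C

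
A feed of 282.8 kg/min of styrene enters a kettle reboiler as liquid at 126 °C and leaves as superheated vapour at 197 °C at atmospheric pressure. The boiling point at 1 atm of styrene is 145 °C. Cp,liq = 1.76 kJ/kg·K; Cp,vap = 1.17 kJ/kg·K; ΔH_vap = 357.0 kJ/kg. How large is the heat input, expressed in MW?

Q = 2.13 MW

liquid 126→145 °C: 33.44 kJ/kg
vaporisation at 145 °C: 357 kJ/kg
vapour 145→197 °C: 60.84 kJ/kg
Δh = 33.44 + 357 + 60.84 = 451.28 kJ/kg
Q = ṁ·Δh = 282.8 kg/min × 451.28 kJ/kg = 127620 kJ/min
|Q| = 2127 kW = 2.127 MW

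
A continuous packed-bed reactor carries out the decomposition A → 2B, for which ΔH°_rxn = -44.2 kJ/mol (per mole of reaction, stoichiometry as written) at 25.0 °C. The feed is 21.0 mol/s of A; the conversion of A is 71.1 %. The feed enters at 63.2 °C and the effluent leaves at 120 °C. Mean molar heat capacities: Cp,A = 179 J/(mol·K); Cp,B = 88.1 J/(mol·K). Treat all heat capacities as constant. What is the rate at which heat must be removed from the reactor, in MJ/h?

Q_out = 1620 MJ/h

Extent of reaction ξ = 0.711 × 21.0 = 14.931 mol/s
Reaction term: ξ·ΔH°_rxn = 14.931 × -44.2 = -659.95 kJ/s
Sensible, feed 63.2→25 °C: -143.59 kJ/s
Outlet flows (mol/s): A 6.069, B 29.862
Sensible, products 25→120 °C: 353.13 kJ/s
Q = ΔH = -450.41 kJ/s = -450.41 kW
Heat removed = 1621.5 MJ/h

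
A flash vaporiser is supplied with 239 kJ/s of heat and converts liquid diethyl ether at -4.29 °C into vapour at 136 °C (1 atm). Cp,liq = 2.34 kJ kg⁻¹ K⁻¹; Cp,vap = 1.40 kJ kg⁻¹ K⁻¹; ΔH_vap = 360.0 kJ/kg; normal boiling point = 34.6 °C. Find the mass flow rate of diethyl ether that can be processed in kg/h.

Δh = 2.34×(34.6−-4.29) + 360.0 + 1.40×(136−34.6) = 592.96 kJ/kg
Q = 239 kJ/s = 239 kJ/s = 860400 kJ/h
ṁ = Q/Δh = 860400 / 592.96 = 1451 kg/h

ṁ = 1450 kg/h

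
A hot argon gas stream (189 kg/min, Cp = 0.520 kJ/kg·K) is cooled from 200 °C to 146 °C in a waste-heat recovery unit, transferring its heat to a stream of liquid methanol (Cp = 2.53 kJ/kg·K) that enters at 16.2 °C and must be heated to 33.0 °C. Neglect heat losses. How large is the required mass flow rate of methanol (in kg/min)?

ṁ_c = 125 kg/min

Heat released by hot stream: Q = 189 × 0.520 × (200 − 146) = 5307.1 kJ/min
Energy balance on cold side (adiabatic exchanger): Q = ṁ_c·Cp_c·(T_c,out − T_c,in)
ṁ_c = 5307.1 / [2.53 × (33.0 − 16.2)] = 124.86 kg/min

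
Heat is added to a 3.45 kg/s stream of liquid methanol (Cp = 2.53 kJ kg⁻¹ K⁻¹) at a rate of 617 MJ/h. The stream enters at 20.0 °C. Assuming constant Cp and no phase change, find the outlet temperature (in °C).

Q = 617 MJ/h = 171.39 kJ/s
ΔT = Q/(ṁ·Cp) = 171.39/(3.45×2.53) = 19.636 K
T_out = 20.0 + 19.636 = 39.636 °C

T_out = 39.6 °C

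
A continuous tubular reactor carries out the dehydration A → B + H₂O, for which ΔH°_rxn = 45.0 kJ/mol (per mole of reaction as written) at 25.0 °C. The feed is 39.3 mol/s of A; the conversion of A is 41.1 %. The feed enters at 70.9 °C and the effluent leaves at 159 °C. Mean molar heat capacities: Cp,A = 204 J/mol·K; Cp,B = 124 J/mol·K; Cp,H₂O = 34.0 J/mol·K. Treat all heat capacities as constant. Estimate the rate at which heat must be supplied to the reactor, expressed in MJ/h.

Q_in = 4800 MJ/h

Extent of reaction ξ = 0.411 × 39.3 = 16.152 mol/s
Reaction term: ξ·ΔH°_rxn = 16.152 × 45.0 = 726.85 kJ/s
Sensible, feed 70.9→25 °C: -367.99 kJ/s
Outlet flows (mol/s): A 23.148, B 16.152, H₂O 16.152
Sensible, products 25→159 °C: 974.74 kJ/s
Q = ΔH = 1333.6 kJ/s = 1333.6 kW
Heat supplied = 4801 MJ/h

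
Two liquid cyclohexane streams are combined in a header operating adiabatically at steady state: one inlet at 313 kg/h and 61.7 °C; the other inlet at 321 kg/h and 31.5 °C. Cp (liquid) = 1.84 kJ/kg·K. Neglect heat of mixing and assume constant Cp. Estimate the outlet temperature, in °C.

Adiabatic, steady state ⇒ Σ ṁᵢCp,ᵢ(T_out − Tᵢ) = 0
T_out = Σ ṁᵢCp,ᵢTᵢ / Σ ṁᵢCp,ᵢ
      = 54139 / 1166.6 = 46.409 °C

T_out = 46.4 °C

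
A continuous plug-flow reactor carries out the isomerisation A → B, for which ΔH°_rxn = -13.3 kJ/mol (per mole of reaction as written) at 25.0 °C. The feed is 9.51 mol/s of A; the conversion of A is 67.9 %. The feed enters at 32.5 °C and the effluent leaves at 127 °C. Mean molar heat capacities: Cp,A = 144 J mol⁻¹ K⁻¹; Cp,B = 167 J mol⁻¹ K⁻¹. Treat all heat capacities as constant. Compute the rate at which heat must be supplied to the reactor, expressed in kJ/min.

Q_in = 3520 kJ/min

Extent of reaction ξ = 0.679 × 9.51 = 6.4573 mol/s
Reaction term: ξ·ΔH°_rxn = 6.4573 × -13.3 = -85.882 kJ/s
Sensible, feed 32.5→25 °C: -10.271 kJ/s
Outlet flows (mol/s): A 3.0527, B 6.4573
Sensible, products 25→127 °C: 154.83 kJ/s
Q = ΔH = 58.679 kJ/s = 58.679 kW
Heat supplied = 3520.7 kJ/min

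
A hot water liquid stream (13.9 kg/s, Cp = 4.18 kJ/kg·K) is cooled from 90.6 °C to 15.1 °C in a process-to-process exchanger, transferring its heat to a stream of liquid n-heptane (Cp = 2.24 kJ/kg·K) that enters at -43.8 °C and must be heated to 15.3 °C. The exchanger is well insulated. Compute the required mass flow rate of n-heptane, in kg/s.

ṁ_c = 33.1 kg/s

Heat released by hot stream: Q = 13.9 × 4.18 × (90.6 − 15.1) = 4386.7 kJ/s
Energy balance on cold side (adiabatic exchanger): Q = ṁ_c·Cp_c·(T_c,out − T_c,in)
ṁ_c = 4386.7 / [2.24 × (15.3 − -43.8)] = 33.136 kg/s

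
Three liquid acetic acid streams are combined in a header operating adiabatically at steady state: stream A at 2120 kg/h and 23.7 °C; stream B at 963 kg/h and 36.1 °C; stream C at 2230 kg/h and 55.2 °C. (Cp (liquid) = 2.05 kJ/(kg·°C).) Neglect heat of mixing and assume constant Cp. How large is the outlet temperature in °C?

T_out = 39.2 °C

Adiabatic, steady state ⇒ Σ ṁᵢCp,ᵢ(T_out − Tᵢ) = 0
T_out = Σ ṁᵢCp,ᵢTᵢ / Σ ṁᵢCp,ᵢ
      = 426610 / 10892 = 39.169 °C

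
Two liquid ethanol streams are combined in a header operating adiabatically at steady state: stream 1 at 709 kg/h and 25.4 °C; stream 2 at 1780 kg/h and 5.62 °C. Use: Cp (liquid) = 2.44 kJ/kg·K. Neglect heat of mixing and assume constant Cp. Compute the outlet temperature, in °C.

Energy balance with Q = 0: Σ ṁᵢCp,ᵢ(T_out − Tᵢ) = 0
T_out = Σ ṁᵢCp,ᵢTᵢ / Σ ṁᵢCp,ᵢ
      = 68350 / 6073.2 = 11.254 °C

T_out = 11.3 °C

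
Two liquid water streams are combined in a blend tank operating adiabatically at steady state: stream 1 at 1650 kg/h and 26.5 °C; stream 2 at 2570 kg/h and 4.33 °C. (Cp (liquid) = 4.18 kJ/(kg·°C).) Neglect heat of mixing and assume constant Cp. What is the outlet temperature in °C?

T_out = 13.0 °C

Adiabatic, steady state ⇒ Σ ṁᵢCp,ᵢ(T_out − Tᵢ) = 0
Σ ṁᵢCp,ᵢTᵢ = 1650×4.18×26.5 + 2570×4.18×4.33 = 229290
Σ ṁᵢCp,ᵢ = 1650×4.18 + 2570×4.18 = 17640
T_out = 229290 / 17640 = 12.998 °C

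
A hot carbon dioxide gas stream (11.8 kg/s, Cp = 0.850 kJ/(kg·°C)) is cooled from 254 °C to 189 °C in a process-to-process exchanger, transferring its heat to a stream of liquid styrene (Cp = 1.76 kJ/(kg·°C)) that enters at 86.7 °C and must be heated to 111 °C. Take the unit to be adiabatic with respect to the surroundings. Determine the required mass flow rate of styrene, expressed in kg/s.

Heat released by hot stream: Q = 11.8 × 0.850 × (254 − 189) = 651.95 kJ/s
Energy balance on cold side (adiabatic exchanger): Q = ṁ_c·Cp_c·(T_c,out − T_c,in)
ṁ_c = 651.95 / [1.76 × (111 − 86.7)] = 15.244 kg/s

ṁ_c = 15.2 kg/s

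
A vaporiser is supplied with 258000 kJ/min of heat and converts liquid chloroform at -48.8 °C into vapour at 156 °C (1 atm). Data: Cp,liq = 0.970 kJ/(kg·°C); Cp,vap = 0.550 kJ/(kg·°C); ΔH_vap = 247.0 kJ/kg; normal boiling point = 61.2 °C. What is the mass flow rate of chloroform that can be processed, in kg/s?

Δh = 0.970×(61.2−-48.8) + 247.0 + 0.550×(156−61.2) = 405.84 kJ/kg
Q = 258000 kJ/min = 4300 kJ/s = 4300 kJ/s
ṁ = Q/Δh = 4300 / 405.84 = 10.595 kg/s

ṁ = 10.6 kg/s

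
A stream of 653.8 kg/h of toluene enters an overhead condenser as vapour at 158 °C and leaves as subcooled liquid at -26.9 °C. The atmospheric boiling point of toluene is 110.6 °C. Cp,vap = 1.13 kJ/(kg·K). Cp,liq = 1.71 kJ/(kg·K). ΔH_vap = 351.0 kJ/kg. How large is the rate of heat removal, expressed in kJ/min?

vapour 158→110.6 °C: -53.562 kJ/kg
condensation at 110.6 °C: -351 kJ/kg
liquid 110.6→-26.9 °C: -235.12 kJ/kg
Δh = -53.562 + -351 + -235.12 = -639.69 kJ/kg
Q = ṁ·Δh = 653.8 kg/h × -639.69 kJ/kg = -418230 kJ/h
|Q| = 116.17 kW = 6970.5 kJ/min

Q_c = 6970 kJ/min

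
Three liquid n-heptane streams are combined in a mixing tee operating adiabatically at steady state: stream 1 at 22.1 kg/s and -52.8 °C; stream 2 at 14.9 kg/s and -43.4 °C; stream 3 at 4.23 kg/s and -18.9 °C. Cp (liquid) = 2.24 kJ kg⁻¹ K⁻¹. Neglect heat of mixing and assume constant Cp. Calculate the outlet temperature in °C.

T_out = -45.9 °C

No heat crosses the boundary, so H_out = H_in.
Σ ṁᵢCp,ᵢTᵢ = 22.1×2.24×-52.8 + 14.9×2.24×-43.4 + 4.23×2.24×-18.9 = -4241.4
Σ ṁᵢCp,ᵢ = 22.1×2.24 + 14.9×2.24 + 4.23×2.24 = 92.355
T_out = -4241.4 / 92.355 = -45.925 °C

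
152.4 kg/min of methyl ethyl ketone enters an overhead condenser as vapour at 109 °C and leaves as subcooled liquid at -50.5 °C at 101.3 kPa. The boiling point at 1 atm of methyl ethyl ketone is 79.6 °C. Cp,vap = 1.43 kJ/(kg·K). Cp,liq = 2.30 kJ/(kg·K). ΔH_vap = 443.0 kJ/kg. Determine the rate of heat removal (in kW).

vapour 109→79.6 °C: -42.042 kJ/kg
condensation at 79.6 °C: -443 kJ/kg
liquid 79.6→-50.5 °C: -299.23 kJ/kg
Δh = -42.042 + -443 + -299.23 = -784.27 kJ/kg
Q = ṁ·Δh = 152.4 kg/min × -784.27 kJ/kg = -119520 kJ/min
|Q| = 1992.1 kW

Q_c = 1990 kW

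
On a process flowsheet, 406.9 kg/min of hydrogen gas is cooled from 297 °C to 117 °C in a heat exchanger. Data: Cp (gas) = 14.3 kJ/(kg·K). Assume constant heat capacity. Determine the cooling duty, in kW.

Q_c = 17500 kW

Q = ṁ·Cp·ΔT = 406.9 × 14.3 × (117 − 297) = -1.0474e+06 kJ/min
Converting: 1.0474e+06 / 60 s = 17456 kW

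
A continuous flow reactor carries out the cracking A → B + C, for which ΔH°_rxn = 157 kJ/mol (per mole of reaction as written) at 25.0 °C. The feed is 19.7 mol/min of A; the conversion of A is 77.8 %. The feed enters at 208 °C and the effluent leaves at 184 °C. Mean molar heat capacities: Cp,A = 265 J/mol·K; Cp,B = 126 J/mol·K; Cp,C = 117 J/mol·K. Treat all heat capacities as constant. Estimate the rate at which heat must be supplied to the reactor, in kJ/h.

Extent of reaction ξ = 0.778 × 19.7 = 15.327 mol/min
Reaction term: ξ·ΔH°_rxn = 15.327 × 157 = 2406.3 kJ/min
Sensible, feed 208→25 °C: -955.35 kJ/min
Outlet flows (mol/min): A 4.3734, B 15.327, C 15.327
Sensible, products 25→184 °C: 776.45 kJ/min
Q = ΔH = 2227.4 kJ/min = 37.123 kW
Heat supplied = 133640 kJ/h

Q_in = 134000 kJ/h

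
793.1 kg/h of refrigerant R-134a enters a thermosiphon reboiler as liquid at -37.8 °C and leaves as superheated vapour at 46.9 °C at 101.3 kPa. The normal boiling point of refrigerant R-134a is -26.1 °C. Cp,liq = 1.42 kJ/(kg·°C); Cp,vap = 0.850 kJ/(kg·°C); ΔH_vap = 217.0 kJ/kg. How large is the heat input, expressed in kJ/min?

liquid -37.8→-26.1 °C: 16.614 kJ/kg
vaporisation at -26.1 °C: 217 kJ/kg
vapour -26.1→46.9 °C: 62.05 kJ/kg
Δh = 16.614 + 217 + 62.05 = 295.66 kJ/kg
Q = ṁ·Δh = 793.1 kg/h × 295.66 kJ/kg = 234490 kJ/h
|Q| = 65.136 kW = 3908.2 kJ/min

Q = 3910 kJ/min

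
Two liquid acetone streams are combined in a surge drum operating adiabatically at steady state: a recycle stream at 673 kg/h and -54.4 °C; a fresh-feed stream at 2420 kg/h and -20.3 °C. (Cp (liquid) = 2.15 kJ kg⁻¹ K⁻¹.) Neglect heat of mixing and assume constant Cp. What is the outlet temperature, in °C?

T_out = -27.7 °C

Energy balance with Q = 0: Σ ṁᵢCp,ᵢ(T_out − Tᵢ) = 0
T_out = Σ ṁᵢCp,ᵢTᵢ / Σ ṁᵢCp,ᵢ
      = -184330 / 6649.9 = -27.72 °C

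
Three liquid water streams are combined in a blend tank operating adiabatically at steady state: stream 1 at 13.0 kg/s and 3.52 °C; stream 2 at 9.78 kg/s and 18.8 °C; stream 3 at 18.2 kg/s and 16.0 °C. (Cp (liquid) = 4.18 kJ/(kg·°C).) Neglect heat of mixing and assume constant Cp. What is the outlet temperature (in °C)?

No heat crosses the boundary, so H_out = H_in.
Σ ṁᵢCp,ᵢTᵢ = 13.0×4.18×3.52 + 9.78×4.18×18.8 + 18.2×4.18×16.0 = 2177
Σ ṁᵢCp,ᵢ = 13.0×4.18 + 9.78×4.18 + 18.2×4.18 = 171.3
T_out = 2177 / 171.3 = 12.709 °C

T_out = 12.7 °C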